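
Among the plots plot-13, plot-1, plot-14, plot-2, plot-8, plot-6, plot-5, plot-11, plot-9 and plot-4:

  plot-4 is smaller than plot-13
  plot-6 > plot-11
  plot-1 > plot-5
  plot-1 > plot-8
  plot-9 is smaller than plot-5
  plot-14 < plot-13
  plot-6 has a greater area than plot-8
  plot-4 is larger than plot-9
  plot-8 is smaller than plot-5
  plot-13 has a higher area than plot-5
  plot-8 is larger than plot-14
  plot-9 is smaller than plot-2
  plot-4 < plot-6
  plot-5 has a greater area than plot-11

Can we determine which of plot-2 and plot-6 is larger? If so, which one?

Following every chain through plot-2: below plot-2 we get plot-9.
plot-6 is not reached, and no chain runs the other way from plot-6 to plot-2.
So the given relations leave the order of plot-2 and plot-6 undetermined.

undetermined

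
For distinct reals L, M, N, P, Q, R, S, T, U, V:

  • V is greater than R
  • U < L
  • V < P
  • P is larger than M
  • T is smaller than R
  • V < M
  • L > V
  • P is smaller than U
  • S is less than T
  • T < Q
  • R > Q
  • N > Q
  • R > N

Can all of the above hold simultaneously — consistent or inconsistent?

Every relation is compatible with S < T < Q < N < R < V < M < P < U < L; the set is consistent.

consistent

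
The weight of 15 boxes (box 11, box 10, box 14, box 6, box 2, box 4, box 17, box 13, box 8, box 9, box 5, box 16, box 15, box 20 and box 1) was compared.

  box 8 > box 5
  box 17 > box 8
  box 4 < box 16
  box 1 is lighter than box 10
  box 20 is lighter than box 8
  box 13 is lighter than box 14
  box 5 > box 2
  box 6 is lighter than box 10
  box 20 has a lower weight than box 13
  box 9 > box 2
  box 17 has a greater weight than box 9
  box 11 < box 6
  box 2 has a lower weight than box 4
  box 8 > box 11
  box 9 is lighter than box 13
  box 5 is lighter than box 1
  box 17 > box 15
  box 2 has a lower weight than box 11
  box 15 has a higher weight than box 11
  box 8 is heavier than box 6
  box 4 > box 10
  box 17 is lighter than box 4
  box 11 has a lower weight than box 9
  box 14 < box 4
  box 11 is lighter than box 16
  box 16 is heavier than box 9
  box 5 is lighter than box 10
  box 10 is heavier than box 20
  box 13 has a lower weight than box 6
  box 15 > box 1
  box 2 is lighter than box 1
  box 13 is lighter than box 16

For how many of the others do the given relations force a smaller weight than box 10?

The elements the relations force below box 10 are box 2, box 5, box 20, box 11, box 9, box 13, box 1, box 6 — no chain reaches any other.
That is 8.

8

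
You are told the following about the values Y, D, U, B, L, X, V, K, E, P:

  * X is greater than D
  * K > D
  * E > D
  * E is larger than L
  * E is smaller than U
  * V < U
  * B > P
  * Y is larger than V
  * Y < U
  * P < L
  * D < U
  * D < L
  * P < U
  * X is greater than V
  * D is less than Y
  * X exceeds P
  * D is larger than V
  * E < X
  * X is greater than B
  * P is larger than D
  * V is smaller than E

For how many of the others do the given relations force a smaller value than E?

4

The elements the relations force below E are V, D, P, L — no chain reaches any other.
That is 4.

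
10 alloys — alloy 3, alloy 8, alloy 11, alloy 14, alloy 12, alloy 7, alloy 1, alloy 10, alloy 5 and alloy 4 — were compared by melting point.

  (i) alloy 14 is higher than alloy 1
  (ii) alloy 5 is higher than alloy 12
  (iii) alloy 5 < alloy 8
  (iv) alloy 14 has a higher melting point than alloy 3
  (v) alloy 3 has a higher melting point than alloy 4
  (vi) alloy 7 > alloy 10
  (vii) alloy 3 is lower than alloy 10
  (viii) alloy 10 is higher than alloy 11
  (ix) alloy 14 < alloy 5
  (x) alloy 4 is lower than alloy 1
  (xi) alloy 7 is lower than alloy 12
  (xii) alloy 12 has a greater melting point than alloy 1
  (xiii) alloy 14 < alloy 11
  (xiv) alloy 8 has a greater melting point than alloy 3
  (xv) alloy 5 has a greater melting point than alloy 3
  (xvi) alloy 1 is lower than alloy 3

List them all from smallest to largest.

Nothing is placed below alloy 4, so it is least; from there alloy 4 < alloy 1; alloy 1 < alloy 3; alloy 3 < alloy 14; alloy 14 < alloy 11; alloy 11 < alloy 10; alloy 10 < alloy 7; alloy 7 < alloy 12; alloy 12 < alloy 5; alloy 5 < alloy 8, each given directly.

alloy 4 < alloy 1 < alloy 3 < alloy 14 < alloy 11 < alloy 10 < alloy 7 < alloy 12 < alloy 5 < alloy 8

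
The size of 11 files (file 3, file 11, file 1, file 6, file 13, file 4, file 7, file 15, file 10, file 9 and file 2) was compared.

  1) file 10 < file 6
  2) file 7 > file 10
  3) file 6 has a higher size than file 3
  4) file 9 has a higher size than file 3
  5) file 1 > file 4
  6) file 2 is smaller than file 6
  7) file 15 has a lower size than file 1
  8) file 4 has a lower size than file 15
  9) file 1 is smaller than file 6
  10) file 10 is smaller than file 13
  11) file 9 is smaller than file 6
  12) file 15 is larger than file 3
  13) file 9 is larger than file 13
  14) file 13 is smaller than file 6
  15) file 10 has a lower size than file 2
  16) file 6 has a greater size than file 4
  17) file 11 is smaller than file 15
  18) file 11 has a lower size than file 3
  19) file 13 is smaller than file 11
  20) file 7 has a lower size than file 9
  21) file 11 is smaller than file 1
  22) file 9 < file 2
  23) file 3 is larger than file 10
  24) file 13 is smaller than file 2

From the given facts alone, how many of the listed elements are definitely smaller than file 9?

5

From file 9 the given relations immediately reach file 7, file 13, file 3.
From those, file 10, file 11 — 5 in total.
No other element is forced below file 9 by the given relations, so the count is 5.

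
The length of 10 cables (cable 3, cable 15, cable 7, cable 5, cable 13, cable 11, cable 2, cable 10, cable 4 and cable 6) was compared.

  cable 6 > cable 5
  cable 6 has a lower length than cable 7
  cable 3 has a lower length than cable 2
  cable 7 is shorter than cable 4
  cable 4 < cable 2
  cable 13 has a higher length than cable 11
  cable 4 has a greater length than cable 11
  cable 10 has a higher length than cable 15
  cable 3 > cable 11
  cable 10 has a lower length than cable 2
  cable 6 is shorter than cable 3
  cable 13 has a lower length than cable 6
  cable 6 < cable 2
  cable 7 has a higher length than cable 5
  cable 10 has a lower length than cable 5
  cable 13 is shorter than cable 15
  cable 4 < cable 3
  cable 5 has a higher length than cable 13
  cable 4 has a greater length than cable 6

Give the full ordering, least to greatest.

cable 11 < cable 13 < cable 15 < cable 10 < cable 5 < cable 6 < cable 7 < cable 4 < cable 3 < cable 2

The consecutive links are each given: cable 11 < cable 13; cable 13 < cable 15; cable 15 < cable 10; cable 10 < cable 5; cable 5 < cable 6; cable 6 < cable 7; cable 7 < cable 4; cable 4 < cable 3; cable 3 < cable 2.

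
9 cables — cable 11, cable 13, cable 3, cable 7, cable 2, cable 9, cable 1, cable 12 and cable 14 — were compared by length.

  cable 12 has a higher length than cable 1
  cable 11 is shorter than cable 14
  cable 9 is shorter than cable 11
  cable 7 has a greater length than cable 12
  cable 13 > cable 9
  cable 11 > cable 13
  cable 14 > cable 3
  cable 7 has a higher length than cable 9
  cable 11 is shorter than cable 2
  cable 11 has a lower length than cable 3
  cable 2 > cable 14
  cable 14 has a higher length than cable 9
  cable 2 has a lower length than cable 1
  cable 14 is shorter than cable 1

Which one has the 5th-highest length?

Piecing the relations together gives one ordering: cable 9 < cable 13 < cable 11 < cable 3 < cable 14 < cable 2 < cable 1 < cable 12 < cable 7.
The 5th largest is cable 14.

cable 14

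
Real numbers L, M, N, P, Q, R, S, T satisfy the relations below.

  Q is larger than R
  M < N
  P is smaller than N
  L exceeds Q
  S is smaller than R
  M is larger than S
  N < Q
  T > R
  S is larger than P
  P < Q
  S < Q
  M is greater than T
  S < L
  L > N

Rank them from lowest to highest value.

Nothing is placed below P, so it is least; from there P < S; S < R; R < T; T < M; M < N; N < Q; Q < L, each given directly.

P < S < R < T < M < N < Q < L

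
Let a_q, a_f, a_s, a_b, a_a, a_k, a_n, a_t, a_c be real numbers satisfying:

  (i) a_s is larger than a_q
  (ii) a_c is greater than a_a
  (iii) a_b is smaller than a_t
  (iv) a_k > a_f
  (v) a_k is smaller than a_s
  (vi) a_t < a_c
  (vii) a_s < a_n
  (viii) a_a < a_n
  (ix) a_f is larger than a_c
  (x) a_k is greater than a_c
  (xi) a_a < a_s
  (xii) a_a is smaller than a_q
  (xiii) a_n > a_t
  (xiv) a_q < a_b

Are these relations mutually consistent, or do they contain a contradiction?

Every relation is compatible with a_a < a_q < a_b < a_t < a_c < a_f < a_k < a_s < a_n; the set is consistent.

consistent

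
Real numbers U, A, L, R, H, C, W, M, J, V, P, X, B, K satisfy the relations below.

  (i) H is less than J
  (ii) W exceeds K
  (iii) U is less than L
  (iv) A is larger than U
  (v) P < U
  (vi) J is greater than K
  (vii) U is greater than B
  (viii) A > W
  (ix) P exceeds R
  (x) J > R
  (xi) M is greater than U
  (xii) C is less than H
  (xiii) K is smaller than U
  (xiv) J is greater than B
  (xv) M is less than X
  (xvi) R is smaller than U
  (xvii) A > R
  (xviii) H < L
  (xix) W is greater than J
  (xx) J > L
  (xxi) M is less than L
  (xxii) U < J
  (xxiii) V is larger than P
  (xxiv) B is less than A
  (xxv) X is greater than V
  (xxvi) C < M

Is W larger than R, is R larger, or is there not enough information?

Following the relations from R: R < P < U < M < L < J < W.
So W is larger.

W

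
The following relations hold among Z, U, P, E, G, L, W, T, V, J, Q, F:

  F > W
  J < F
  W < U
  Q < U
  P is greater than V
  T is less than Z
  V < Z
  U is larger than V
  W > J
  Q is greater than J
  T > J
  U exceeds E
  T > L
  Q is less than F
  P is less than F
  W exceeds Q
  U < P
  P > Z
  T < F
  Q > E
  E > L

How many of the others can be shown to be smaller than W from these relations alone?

From W the given relations immediately reach J, Q.
From those, E — 3 in total.
From those, L — 4 in total.
No other element is forced below W by the given relations, so the count is 4.

4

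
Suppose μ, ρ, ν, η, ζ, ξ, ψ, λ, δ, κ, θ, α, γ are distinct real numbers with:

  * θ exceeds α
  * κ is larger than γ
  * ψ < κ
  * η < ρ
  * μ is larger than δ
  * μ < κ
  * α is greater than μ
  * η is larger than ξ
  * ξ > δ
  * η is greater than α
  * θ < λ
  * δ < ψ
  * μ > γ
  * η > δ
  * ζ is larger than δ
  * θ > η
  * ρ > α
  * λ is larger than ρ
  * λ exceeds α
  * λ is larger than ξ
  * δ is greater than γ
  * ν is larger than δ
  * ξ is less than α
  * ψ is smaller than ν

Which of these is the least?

Chaining upward from γ: directly above it, δ, μ, κ; then ξ, ψ, α, η, ζ, ν; then ρ, θ, λ.
That covers every other element, and nothing is given below γ, so γ is the least.

γ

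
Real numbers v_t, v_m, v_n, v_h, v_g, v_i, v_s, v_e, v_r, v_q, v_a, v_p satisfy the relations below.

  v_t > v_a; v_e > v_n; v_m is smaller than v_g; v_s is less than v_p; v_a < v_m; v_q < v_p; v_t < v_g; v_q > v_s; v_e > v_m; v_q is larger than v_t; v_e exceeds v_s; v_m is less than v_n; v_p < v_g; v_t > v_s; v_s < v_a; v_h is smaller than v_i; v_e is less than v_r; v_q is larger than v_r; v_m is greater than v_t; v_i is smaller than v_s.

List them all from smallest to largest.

v_h < v_i < v_s < v_a < v_t < v_m < v_n < v_e < v_r < v_q < v_p < v_g

Each adjacent pair is fixed by a given relation: v_h < v_i; v_i < v_s; v_s < v_a; v_a < v_t; v_t < v_m; v_m < v_n; v_n < v_e; v_e < v_r; v_r < v_q; v_q < v_p; v_p < v_g. Chaining them end to end gives the full order.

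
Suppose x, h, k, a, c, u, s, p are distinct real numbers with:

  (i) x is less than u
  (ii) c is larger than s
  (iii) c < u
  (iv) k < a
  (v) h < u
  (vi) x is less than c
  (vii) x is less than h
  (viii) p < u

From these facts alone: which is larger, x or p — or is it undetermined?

undetermined

Following every chain through x: above x we get h, c, u.
p is not reached, and no chain runs the other way from p to x.
So the given relations leave the order of x and p undetermined.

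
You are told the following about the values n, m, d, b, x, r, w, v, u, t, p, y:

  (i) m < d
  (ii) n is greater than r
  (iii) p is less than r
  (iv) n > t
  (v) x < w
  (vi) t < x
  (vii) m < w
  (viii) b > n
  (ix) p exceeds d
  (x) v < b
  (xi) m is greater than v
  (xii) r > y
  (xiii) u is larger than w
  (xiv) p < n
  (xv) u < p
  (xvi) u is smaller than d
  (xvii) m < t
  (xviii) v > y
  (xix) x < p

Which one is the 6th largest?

u

Chaining the given pairs: y < v < m < t < x < w < u < d < p < r < n < b.
Counting 6 from the largest end gives u.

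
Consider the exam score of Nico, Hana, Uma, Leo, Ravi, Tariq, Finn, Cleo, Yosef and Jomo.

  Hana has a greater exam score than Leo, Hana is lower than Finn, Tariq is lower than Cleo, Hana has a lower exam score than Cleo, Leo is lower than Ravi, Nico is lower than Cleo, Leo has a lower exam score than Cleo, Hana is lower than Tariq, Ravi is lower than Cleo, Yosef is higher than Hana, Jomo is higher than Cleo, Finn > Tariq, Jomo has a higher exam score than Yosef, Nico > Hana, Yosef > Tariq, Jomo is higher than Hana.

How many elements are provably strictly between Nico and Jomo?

1

Chaining upward from Nico reaches: Cleo.
Chaining downward from Jomo reaches: Leo, Ravi, Hana, Tariq, Cleo, Yosef.
Strictly between Nico and Jomo are those in both lists: Cleo — 1 element.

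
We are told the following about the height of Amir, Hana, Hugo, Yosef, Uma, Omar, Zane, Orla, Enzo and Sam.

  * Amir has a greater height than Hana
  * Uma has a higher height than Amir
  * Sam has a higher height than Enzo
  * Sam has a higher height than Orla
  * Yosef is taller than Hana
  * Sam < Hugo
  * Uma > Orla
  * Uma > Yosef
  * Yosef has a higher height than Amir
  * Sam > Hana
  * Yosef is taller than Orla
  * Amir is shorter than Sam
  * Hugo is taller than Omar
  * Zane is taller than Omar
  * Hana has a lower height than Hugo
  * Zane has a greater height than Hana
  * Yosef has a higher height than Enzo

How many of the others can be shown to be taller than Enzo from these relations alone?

4

From Enzo the given relations immediately reach Sam, Yosef.
From those, Hugo, Uma — 4 in total.
No other element is forced above Enzo by the given relations, so the count is 4.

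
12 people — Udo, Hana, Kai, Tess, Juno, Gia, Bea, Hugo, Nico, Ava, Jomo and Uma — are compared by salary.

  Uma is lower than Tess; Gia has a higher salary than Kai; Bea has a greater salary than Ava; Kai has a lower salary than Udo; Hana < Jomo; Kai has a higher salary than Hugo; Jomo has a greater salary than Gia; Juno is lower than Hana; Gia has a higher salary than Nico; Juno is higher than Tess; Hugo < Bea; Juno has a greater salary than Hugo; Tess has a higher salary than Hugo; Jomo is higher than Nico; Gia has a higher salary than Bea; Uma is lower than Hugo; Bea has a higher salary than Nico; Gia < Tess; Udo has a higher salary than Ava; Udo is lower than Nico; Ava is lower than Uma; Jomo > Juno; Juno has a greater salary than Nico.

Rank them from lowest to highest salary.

The consecutive links are each given: Ava < Uma; Uma < Hugo; Hugo < Kai; Kai < Udo; Udo < Nico; Nico < Bea; Bea < Gia; Gia < Tess; Tess < Juno; Juno < Hana; Hana < Jomo.

Ava < Uma < Hugo < Kai < Udo < Nico < Bea < Gia < Tess < Juno < Hana < Jomo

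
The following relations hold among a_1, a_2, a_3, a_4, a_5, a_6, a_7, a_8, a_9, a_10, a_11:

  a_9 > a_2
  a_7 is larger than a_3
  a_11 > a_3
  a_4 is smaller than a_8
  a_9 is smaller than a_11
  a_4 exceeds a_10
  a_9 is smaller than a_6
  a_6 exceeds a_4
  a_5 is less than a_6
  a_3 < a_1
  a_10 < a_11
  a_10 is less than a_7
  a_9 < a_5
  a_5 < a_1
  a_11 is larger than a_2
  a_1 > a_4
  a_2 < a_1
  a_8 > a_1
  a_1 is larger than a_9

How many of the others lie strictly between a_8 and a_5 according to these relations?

1

Chaining upward from a_5 reaches: a_6, a_1.
Chaining downward from a_8 reaches: a_2, a_10, a_4, a_9, a_3, a_1.
Strictly between a_5 and a_8 are those in both lists: a_1 — 1 element.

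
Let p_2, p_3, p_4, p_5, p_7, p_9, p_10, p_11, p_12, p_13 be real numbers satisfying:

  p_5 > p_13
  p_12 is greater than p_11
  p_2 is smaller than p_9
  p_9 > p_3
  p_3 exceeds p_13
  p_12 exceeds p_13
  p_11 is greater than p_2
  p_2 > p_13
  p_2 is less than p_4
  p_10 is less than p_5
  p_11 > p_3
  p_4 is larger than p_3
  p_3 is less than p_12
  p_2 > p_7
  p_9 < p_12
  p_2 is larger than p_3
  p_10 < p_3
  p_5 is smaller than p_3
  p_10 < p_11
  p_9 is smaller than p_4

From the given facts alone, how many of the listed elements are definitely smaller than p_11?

6

From p_11 the given relations immediately reach p_10, p_3, p_2.
From those, p_7, p_13, p_5 — 6 in total.
No other element is forced below p_11 by the given relations, so the count is 6.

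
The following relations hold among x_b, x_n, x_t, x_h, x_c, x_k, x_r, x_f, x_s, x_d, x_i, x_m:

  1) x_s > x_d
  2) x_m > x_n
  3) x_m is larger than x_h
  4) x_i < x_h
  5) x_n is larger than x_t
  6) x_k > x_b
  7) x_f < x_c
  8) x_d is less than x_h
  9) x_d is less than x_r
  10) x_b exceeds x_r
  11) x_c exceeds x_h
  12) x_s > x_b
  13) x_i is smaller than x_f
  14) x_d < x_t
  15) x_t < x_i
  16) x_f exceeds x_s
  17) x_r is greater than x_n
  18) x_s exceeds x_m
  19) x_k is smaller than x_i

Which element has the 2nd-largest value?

Piecing the relations together gives one ordering: x_d < x_t < x_n < x_r < x_b < x_k < x_i < x_h < x_m < x_s < x_f < x_c.
The 2nd largest is x_f.

x_f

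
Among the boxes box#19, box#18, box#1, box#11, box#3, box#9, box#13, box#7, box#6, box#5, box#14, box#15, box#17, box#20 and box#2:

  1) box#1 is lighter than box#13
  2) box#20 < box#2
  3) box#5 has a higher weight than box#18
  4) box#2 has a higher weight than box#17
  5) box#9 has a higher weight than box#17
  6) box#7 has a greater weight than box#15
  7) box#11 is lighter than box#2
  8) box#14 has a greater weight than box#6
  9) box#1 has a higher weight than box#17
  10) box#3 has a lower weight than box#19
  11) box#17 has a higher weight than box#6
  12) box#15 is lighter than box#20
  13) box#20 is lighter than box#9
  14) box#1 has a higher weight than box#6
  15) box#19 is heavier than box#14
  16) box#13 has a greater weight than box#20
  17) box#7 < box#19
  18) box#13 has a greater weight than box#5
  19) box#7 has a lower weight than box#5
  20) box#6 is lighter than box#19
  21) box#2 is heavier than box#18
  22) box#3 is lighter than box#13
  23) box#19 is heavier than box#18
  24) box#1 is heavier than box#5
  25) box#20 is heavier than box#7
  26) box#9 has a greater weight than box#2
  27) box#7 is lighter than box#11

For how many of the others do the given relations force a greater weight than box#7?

Directly above box#7: box#5, box#11, box#20, box#19.
One step further: box#1, box#2, box#13, box#9 (8 so far).
Nothing else is reachable above box#7; 8 in all.

8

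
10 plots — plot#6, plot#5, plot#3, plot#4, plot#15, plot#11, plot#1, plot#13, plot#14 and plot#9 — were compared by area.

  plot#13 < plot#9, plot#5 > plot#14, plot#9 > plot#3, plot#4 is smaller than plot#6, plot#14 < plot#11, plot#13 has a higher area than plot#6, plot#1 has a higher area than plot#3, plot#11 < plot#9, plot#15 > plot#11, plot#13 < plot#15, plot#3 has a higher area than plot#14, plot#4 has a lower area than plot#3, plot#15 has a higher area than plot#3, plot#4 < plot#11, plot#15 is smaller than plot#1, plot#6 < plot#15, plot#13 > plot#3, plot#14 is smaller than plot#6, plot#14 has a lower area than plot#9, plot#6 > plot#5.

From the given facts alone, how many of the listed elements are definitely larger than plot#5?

The elements the relations force above plot#5 are plot#6, plot#13, plot#15, plot#1, plot#9 — no chain reaches any other.
That is 5.

5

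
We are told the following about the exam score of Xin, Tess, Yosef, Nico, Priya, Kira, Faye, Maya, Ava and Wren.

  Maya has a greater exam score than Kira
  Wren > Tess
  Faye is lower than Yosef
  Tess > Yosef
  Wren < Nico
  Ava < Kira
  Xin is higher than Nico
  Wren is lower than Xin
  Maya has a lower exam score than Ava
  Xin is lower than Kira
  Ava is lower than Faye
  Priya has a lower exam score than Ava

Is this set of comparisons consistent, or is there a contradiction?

inconsistent

We have Maya < Ava stated directly, yet also Ava < Faye < Yosef < Tess < Wren < Nico < Xin < Kira < Maya by chaining the others — so Ava < Maya. Contradiction.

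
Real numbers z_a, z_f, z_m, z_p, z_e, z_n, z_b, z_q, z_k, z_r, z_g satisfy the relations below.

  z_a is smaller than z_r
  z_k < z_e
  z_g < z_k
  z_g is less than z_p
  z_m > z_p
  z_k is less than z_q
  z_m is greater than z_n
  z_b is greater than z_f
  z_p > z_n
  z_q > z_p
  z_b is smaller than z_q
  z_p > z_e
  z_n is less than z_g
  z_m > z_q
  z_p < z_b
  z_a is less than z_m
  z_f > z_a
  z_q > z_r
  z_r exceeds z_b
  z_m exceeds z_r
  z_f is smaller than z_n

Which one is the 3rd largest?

Chaining the given pairs: z_a < z_f < z_n < z_g < z_k < z_e < z_p < z_b < z_r < z_q < z_m.
The 3rd largest is z_r.

z_r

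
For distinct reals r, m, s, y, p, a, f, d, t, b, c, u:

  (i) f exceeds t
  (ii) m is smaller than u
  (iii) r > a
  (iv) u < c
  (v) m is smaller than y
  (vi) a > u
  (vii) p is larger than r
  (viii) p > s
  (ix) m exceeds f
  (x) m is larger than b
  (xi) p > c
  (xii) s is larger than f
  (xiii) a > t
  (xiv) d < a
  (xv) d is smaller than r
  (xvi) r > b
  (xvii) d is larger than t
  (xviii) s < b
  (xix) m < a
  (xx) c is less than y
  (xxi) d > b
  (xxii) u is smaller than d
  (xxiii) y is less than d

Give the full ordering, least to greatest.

The consecutive links are each given: t < f; f < s; s < b; b < m; m < u; u < c; c < y; y < d; d < a; a < r; r < p.

t < f < s < b < m < u < c < y < d < a < r < p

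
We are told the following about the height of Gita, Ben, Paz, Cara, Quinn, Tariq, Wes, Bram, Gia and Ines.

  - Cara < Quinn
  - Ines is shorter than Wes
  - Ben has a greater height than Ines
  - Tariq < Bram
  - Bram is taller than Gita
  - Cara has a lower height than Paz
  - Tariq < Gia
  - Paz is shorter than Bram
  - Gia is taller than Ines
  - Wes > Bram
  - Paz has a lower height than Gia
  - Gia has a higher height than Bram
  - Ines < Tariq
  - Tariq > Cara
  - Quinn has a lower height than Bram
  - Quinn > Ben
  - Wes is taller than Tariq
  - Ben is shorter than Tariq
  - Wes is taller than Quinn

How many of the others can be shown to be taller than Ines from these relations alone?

6

Directly above Ines: Ben, Tariq, Wes, Gia.
One step further: Quinn, Bram (6 so far).
No other element is forced above Ines by the given relations, so the count is 6.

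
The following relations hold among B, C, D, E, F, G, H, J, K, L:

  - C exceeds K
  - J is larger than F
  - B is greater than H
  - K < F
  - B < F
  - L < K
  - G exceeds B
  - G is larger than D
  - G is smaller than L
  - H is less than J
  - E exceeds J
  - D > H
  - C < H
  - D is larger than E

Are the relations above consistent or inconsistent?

Chaining the given relations yields L < K < C < H < B < F < J < E < D < G, so L < G. But one relation states G < L. These cannot both hold.

inconsistent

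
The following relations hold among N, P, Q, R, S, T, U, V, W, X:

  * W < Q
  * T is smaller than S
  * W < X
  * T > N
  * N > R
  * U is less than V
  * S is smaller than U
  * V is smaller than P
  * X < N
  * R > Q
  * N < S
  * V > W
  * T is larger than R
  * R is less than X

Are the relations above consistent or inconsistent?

The single ordering W < Q < R < X < N < T < S < U < V < P satisfies every listed relation, so no contradiction arises.

consistent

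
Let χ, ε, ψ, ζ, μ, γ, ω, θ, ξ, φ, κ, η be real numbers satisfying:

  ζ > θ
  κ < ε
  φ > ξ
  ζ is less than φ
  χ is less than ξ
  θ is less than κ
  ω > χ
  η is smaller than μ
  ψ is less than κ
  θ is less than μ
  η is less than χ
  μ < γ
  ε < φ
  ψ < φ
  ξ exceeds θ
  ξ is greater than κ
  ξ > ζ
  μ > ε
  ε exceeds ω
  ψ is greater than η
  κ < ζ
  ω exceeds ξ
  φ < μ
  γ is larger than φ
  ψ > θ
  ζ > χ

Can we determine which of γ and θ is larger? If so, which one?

γ

Link the given pairs in sequence: θ < ψ; ψ < κ; κ < ζ; ζ < ξ; ξ < ω; ω < ε; ε < φ; φ < μ; μ < γ.
Chaining these gives θ < ψ < κ < ζ < ξ < ω < ε < φ < μ < γ.
So γ is larger.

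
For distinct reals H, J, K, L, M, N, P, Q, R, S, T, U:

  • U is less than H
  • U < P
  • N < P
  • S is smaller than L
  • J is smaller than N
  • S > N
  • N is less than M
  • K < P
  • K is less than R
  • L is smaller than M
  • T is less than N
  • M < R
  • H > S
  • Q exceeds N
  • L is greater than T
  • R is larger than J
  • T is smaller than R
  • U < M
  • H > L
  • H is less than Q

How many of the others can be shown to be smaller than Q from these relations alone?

The elements the relations force below Q are T, J, U, N, S, L, H — no chain reaches any other.
That is 7.

7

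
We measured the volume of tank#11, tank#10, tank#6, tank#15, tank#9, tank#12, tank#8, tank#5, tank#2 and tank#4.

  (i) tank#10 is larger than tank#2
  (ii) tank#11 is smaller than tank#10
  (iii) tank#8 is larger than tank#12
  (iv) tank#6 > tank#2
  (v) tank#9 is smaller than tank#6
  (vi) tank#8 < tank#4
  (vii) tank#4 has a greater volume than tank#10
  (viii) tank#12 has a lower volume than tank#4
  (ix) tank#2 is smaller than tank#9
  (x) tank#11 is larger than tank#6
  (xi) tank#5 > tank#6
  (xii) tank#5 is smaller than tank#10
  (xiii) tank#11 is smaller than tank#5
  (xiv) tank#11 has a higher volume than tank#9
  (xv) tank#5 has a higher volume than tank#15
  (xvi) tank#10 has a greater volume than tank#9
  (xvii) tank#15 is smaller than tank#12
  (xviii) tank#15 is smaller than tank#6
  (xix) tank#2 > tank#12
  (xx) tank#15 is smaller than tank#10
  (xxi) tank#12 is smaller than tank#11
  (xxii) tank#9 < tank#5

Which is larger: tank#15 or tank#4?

The relevant relations are tank#15 < tank#12; tank#12 < tank#2; tank#2 < tank#9; tank#9 < tank#6; tank#6 < tank#11; tank#11 < tank#5; tank#5 < tank#10; tank#10 < tank#4.
Together: tank#15 < tank#12 < tank#2 < tank#9 < tank#6 < tank#11 < tank#5 < tank#10 < tank#4.
So tank#15 < tank#4; tank#4 is the larger of the two.

tank#4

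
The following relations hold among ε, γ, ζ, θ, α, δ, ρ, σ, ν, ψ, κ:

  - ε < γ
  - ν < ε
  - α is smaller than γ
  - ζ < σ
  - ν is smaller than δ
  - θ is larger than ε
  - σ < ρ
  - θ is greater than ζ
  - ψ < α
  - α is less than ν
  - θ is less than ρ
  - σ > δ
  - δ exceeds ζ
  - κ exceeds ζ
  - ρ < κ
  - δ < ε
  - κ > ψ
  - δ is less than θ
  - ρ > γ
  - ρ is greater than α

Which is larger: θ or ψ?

θ

Following the relations from ψ: ψ < α < ν < δ < ε < θ.
So ψ < θ; θ is the larger of the two.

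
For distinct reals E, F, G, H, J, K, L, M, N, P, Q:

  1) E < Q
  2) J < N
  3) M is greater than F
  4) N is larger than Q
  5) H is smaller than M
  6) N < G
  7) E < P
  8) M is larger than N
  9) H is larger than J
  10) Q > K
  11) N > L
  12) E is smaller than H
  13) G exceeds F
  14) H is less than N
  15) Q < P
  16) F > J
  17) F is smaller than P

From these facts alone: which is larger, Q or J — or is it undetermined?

undetermined

Following every chain through J: above J we get F, H, P, N, M, G.
Q is not reached, and no chain runs the other way from Q to J.
So the given relations leave the order of J and Q undetermined.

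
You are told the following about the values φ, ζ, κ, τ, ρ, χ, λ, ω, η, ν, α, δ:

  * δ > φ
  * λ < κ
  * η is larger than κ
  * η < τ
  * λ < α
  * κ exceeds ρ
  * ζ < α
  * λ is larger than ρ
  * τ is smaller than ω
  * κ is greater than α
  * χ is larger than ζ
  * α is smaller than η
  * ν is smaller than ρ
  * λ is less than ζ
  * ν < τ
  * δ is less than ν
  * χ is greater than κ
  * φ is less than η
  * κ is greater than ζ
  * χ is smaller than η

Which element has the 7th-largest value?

The consecutive relations fix a unique order: φ < δ < ν < ρ < λ < ζ < α < κ < χ < η < τ < ω.
The 7th largest is ζ.

ζ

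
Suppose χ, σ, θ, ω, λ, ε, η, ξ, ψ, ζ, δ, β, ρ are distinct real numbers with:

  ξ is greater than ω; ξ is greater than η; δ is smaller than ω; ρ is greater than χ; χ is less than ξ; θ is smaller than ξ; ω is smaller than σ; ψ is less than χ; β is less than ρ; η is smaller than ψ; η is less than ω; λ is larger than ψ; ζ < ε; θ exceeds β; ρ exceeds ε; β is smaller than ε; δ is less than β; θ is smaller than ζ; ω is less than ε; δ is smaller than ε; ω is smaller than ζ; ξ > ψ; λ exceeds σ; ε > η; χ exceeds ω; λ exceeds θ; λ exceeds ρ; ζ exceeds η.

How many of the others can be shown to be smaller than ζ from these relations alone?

Directly below ζ: η, θ, ω.
One step further: δ, β (5 so far).
Nothing else is reachable below ζ; 5 in all.

5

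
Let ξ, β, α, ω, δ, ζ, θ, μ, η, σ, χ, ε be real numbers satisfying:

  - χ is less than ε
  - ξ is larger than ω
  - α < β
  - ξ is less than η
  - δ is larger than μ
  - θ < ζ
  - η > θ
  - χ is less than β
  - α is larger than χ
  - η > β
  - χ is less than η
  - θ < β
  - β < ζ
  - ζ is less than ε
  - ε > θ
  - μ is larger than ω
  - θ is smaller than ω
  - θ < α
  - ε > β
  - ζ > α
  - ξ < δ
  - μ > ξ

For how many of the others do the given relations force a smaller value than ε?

5

The elements the relations force below ε are χ, θ, α, β, ζ — no chain reaches any other.
That is 5.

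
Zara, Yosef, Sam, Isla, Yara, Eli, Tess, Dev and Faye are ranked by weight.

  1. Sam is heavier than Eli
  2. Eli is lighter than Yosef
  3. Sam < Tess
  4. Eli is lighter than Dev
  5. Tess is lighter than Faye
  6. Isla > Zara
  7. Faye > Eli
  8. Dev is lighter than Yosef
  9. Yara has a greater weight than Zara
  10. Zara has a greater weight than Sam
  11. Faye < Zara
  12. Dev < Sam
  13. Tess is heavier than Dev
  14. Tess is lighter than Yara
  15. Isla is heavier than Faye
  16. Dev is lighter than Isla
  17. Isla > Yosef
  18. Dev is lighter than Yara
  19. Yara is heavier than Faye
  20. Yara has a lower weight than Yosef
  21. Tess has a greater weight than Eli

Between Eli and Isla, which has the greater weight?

Link the given pairs in sequence: Eli < Dev; Dev < Sam; Sam < Tess; Tess < Faye; Faye < Zara; Zara < Yara; Yara < Yosef; Yosef < Isla.
Together: Eli < Dev < Sam < Tess < Faye < Zara < Yara < Yosef < Isla.
So Eli < Isla; Isla is the heavier of the two.

Isla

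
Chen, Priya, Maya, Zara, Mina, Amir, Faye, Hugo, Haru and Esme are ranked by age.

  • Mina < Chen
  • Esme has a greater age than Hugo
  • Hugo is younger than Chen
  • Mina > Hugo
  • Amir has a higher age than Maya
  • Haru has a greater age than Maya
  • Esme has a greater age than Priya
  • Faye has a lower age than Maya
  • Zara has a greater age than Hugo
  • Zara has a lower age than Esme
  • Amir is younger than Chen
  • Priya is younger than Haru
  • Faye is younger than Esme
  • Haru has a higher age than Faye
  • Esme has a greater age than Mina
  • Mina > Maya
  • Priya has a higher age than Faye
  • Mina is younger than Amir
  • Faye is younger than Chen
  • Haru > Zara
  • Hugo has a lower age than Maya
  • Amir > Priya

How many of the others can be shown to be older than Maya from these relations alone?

5

From Maya the given relations immediately reach Mina, Amir, Haru.
From those, Esme, Chen — 5 in total.
No other element is forced above Maya by the given relations, so the count is 5.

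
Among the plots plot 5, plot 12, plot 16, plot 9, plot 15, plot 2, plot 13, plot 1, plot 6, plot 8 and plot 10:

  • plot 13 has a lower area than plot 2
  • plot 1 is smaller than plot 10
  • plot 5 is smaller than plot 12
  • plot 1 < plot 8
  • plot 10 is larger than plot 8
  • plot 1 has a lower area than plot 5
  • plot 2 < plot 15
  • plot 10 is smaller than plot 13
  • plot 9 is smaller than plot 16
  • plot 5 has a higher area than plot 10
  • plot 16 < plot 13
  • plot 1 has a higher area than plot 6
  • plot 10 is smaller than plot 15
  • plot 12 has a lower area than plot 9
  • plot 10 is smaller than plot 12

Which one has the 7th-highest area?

The consecutive relations fix a unique order: plot 6 < plot 1 < plot 8 < plot 10 < plot 5 < plot 12 < plot 9 < plot 16 < plot 13 < plot 2 < plot 15.
The 7th largest is plot 5.

plot 5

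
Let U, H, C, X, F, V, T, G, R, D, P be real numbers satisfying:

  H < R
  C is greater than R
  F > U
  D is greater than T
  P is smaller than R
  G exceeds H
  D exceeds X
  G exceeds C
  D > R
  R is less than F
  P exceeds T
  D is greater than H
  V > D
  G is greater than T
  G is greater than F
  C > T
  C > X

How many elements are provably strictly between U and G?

Chaining upward from U reaches: F.
Chaining downward from G reaches: T, P, X, H, R, C, F.
Strictly between U and G are those in both lists: F — 1 element.

1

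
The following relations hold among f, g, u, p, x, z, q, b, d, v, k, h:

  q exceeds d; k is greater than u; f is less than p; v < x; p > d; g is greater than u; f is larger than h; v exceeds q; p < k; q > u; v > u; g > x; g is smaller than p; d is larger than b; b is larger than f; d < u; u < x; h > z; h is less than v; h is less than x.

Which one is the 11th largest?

h

Piecing the relations together gives one ordering: z < h < f < b < d < u < q < v < x < g < p < k.
The 11th largest is h.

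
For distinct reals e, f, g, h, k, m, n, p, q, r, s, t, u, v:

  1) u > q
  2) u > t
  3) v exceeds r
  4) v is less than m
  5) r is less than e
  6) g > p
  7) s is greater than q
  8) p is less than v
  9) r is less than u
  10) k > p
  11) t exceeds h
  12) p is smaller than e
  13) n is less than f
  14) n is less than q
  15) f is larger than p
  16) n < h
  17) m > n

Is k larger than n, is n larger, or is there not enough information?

undetermined

Following every chain through n: above n we get q, h, t, u, f, s, m.
k is not reached, and no chain runs the other way from k to n.
So the given relations leave the order of n and k undetermined.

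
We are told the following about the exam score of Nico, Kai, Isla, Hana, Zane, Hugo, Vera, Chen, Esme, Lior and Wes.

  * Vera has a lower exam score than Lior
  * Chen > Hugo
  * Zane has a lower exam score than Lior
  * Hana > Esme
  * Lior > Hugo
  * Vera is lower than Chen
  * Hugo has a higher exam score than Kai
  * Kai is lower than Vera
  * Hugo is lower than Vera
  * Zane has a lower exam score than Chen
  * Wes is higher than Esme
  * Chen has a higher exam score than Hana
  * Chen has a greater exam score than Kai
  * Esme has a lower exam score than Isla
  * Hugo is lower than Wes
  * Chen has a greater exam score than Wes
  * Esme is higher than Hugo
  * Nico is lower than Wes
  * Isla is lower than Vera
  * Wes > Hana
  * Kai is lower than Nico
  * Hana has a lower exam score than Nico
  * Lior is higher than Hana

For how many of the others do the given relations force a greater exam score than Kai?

9

From Kai the given relations immediately reach Hugo, Nico, Vera, Chen.
From those, Esme, Wes, Lior — 7 in total.
From those, Hana, Isla — 9 in total.
No other element is forced above Kai by the given relations, so the count is 9.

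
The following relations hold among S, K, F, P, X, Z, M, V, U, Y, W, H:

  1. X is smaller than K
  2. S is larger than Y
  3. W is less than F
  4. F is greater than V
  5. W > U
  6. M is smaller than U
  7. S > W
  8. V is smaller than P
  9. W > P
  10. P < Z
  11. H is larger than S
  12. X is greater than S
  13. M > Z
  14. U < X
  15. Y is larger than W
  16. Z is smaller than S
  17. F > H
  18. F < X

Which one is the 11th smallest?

Chaining the given pairs: V < P < Z < M < U < W < Y < S < H < F < X < K.
Counting 11 from the smallest end gives X.

X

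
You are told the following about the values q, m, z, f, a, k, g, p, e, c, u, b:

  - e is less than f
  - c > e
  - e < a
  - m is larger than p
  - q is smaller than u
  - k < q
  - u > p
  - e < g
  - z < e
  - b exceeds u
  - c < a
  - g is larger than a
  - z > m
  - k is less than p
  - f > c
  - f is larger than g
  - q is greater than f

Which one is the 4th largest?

Chaining the given pairs: k < p < m < z < e < c < a < g < f < q < u < b.
Counting 4 from the largest end gives f.

f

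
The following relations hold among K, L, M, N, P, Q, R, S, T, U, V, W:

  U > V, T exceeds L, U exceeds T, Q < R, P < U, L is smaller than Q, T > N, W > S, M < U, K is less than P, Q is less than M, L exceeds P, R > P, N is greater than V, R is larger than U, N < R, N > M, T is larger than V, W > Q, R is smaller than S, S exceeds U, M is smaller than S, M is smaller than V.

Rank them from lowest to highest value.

Each adjacent pair is fixed by a given relation: K < P; P < L; L < Q; Q < M; M < V; V < N; N < T; T < U; U < R; R < S; S < W. Chaining them end to end gives the full order.

K < P < L < Q < M < V < N < T < U < R < S < W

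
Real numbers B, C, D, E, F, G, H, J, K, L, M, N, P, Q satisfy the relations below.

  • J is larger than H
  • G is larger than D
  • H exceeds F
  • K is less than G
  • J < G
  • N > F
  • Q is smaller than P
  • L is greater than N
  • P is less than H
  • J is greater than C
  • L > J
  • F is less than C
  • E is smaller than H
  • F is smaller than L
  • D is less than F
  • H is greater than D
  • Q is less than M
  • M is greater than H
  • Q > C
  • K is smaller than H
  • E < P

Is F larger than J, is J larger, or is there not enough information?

F < C and C < Q give F < Q.
Then Q < P extends the chain to P.
With P < H: F < C < Q < P < H.
With H < J: F < C < Q < P < H < J.
So J is larger.

J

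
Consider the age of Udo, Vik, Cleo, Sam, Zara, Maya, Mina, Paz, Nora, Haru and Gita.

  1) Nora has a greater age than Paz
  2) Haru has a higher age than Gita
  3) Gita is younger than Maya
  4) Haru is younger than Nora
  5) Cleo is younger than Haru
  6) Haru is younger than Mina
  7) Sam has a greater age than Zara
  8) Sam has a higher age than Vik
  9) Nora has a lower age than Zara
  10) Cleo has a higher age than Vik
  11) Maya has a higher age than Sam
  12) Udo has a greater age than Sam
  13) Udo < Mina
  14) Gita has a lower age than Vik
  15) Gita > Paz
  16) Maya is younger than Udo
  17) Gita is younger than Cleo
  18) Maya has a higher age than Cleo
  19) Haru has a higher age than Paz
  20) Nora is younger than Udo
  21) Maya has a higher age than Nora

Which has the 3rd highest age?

Maya

Piecing the relations together gives one ordering: Paz < Gita < Vik < Cleo < Haru < Nora < Zara < Sam < Maya < Udo < Mina.
Counting 3 from the largest end gives Maya.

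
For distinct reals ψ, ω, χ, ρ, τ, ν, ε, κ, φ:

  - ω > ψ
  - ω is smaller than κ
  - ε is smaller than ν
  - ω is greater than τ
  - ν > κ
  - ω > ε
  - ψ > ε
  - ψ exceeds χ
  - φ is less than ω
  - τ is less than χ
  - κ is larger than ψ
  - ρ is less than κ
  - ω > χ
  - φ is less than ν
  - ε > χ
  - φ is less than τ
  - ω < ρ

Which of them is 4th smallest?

ε

Piecing the relations together gives one ordering: φ < τ < χ < ε < ψ < ω < ρ < κ < ν.
The 4th smallest is ε.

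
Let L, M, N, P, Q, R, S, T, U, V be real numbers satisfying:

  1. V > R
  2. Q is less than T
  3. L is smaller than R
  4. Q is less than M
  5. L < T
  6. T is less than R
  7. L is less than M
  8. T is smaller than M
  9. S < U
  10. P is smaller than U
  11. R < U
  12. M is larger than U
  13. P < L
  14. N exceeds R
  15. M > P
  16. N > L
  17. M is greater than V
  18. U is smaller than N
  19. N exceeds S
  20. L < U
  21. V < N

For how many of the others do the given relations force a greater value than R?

4

From R the given relations immediately reach V, U, N.
From those, M — 4 in total.
Nothing else is reachable above R; 4 in all.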